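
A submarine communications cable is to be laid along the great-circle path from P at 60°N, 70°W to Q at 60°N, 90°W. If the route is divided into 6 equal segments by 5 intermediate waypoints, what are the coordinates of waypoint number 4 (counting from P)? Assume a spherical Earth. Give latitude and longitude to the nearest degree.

≈ 60°N, 83°W

Convert each endpoint to a unit vector on the sphere (x = cos φ cos λ, y = cos φ sin λ, z = sin φ).
The central angle between the endpoints is δ = arccos(p₁·p₂) ≈ 0.174 rad (10.0°).
Interpolate at f = 4/6 with slerp weights a = sin((1−f)δ)/sin δ ≈ 0.335, b = sin(fδ)/sin δ ≈ 0.669.
p = a·p₁ + b·p₂ ≈ (0.057, -0.492, 0.869); φ = arcsin(p_z) ≈ 60.34°, λ = atan2(p_y, p_x) ≈ -83.36°.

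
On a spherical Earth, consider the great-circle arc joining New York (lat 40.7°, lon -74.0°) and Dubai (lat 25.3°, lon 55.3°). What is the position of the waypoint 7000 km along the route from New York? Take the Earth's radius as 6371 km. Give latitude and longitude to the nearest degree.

Convert each endpoint to a unit vector on the sphere (x = cos φ cos λ, y = cos φ sin λ, z = sin φ).
The central angle between the endpoints is δ = arccos(p₁·p₂) ≈ 1.727 rad (98.9°). The total great-circle distance is δ·R ≈ 1.727 × 6371 ≈ 11002 km, so the target fraction is f = 7000/11002 ≈ 0.636.
Interpolate at f ≈ 0.636 with slerp weights a = sin((1−f)δ)/sin δ ≈ 0.595, b = sin(fδ)/sin δ ≈ 0.902.
p = a·p₁ + b·p₂ ≈ (0.588, 0.237, 0.773); φ = arcsin(p_z) ≈ 50.64°, λ = atan2(p_y, p_x) ≈ 21.91°.

≈ lat 51°, lon 22°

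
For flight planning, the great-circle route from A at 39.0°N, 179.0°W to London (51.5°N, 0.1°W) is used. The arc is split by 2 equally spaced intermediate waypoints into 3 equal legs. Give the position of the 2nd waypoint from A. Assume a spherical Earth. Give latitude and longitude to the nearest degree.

≈ 81°N, 3°W

Convert each endpoint to a unit vector on the sphere (x = cos φ cos λ, y = cos φ sin λ, z = sin φ).
The central angle between the endpoints is δ = arccos(p₁·p₂) ≈ 1.562 rad (89.5°).
Interpolate at f = 2/3 with slerp weights a = sin((1−f)δ)/sin δ ≈ 0.497, b = sin(fδ)/sin δ ≈ 0.863.
p = a·p₁ + b·p₂ ≈ (0.151, -0.008, 0.989); φ = arcsin(p_z) ≈ 81.32°, λ = atan2(p_y, p_x) ≈ -2.92°.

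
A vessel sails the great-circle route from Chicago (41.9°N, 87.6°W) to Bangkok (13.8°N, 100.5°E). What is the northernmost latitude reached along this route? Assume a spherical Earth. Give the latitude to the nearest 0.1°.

≈ 83.0°N

The great circle lies in the plane with unit normal n̂ = (p₁ × p₂)/|p₁ × p₂|.
Here n̂_z ≈ -0.123; the vertex latitude is φ_max = arccos|n̂_z| ≈ 83.0°.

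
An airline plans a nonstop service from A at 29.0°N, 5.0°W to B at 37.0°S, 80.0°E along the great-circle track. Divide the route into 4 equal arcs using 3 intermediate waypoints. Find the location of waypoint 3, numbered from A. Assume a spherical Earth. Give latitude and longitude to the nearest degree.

From cos δ = sin φ₁ sin φ₂ + cos φ₁ cos φ₂ cos Δλ, the central angle is δ ≈ 1.804 rad (103.3°).
Interpolate at f = 3/4 with slerp weights a = sin((1−f)δ)/sin δ ≈ 0.448, b = sin(fδ)/sin δ ≈ 1.003.
p = a·p₁ + b·p₂ ≈ (0.529, 0.755, -0.387); φ = arcsin(p_z) ≈ -22.75°, λ = atan2(p_y, p_x) ≈ 54.96°.

≈ 23°S, 55°E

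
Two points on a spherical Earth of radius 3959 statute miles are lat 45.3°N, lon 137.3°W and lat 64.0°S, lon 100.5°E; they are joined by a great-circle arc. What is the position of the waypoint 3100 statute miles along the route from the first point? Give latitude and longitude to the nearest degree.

From cos δ = sin φ₁ sin φ₂ + cos φ₁ cos φ₂ cos Δλ, the central angle is δ ≈ 2.503 rad (143.4°). The total great-circle distance is δ·R ≈ 2.503 × 3959 ≈ 9911 mi, so the target fraction is f = 3100/9911 ≈ 0.313.
Interpolate at f ≈ 0.313 with slerp weights a = sin((1−f)δ)/sin δ ≈ 1.660, b = sin(fδ)/sin δ ≈ 1.184.
p = a·p₁ + b·p₂ ≈ (-0.953, -0.281, 0.116); φ = arcsin(p_z) ≈ 6.63°, λ = atan2(p_y, p_x) ≈ -163.54°.

≈ lat 7°N, lon 164°W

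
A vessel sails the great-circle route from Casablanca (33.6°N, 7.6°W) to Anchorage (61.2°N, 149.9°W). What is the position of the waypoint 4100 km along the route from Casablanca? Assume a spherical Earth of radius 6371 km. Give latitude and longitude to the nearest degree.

From cos δ = sin φ₁ sin φ₂ + cos φ₁ cos φ₂ cos Δλ, the central angle is δ ≈ 1.403 rad (80.4°). The total great-circle distance is δ·R ≈ 1.403 × 6371 ≈ 8936 km, so the target fraction is f = 4100/8936 ≈ 0.459.
Interpolate at f ≈ 0.459 with slerp weights a = sin((1−f)δ)/sin δ ≈ 0.698, b = sin(fδ)/sin δ ≈ 0.609.
p = a·p₁ + b·p₂ ≈ (0.323, -0.224, 0.920); φ = arcsin(p_z) ≈ 66.87°, λ = atan2(p_y, p_x) ≈ -34.76°.

≈ 67°N, 35°W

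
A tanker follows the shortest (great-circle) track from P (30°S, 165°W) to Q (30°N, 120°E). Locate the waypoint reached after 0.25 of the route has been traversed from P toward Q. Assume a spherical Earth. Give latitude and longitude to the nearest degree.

≈ (16°S, 175°E)

Write both endpoints as unit vectors p₁, p₂ with components (cos φ cos λ, cos φ sin λ, sin φ).
The central angle between the endpoints is δ = arccos(p₁·p₂) ≈ 1.627 rad (93.2°).
Interpolate at f = 0.25 with slerp weights a = sin((1−f)δ)/sin δ ≈ 0.941, b = sin(fδ)/sin δ ≈ 0.396.
p = a·p₁ + b·p₂ ≈ (-0.958, 0.086, -0.272); φ = arcsin(p_z) ≈ -15.80°, λ = atan2(p_y, p_x) ≈ 174.85°.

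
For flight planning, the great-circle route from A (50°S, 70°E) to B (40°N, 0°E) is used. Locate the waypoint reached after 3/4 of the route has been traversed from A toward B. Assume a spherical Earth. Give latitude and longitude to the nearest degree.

The haversine formula gives a central angle δ ≈ 1.901 rad (108.9°) between the endpoints.
Interpolate at f = 3/4 with slerp weights a = sin((1−f)δ)/sin δ ≈ 0.484, b = sin(fδ)/sin δ ≈ 1.046.
p = a·p₁ + b·p₂ ≈ (0.908, 0.292, 0.302); φ = arcsin(p_z) ≈ 17.57°, λ = atan2(p_y, p_x) ≈ 17.84°.

≈ (18°N, 18°E)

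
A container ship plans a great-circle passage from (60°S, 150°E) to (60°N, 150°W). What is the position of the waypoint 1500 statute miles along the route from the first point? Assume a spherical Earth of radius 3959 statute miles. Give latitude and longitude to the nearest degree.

Convert each endpoint to a unit vector on the sphere (x = cos φ cos λ, y = cos φ sin λ, z = sin φ).
The central angle between the endpoints is δ = arccos(p₁·p₂) ≈ 2.246 rad (128.7°). The total great-circle distance is δ·R ≈ 2.246 × 3959 ≈ 8892 mi, so the target fraction is f = 1500/8892 ≈ 0.169.
Interpolate at f ≈ 0.169 with slerp weights a = sin((1−f)δ)/sin δ ≈ 1.225, b = sin(fδ)/sin δ ≈ 0.474.
p = a·p₁ + b·p₂ ≈ (-0.736, 0.188, -0.651); φ = arcsin(p_z) ≈ -40.60°, λ = atan2(p_y, p_x) ≈ 165.68°.

≈ (41°S, 166°E)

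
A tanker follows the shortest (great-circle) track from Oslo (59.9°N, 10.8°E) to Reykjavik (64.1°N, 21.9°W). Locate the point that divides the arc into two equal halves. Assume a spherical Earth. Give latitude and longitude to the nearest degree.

≈ (63°N, 4°W)

Write both endpoints as unit vectors p₁, p₂ with components (cos φ cos λ, cos φ sin λ, sin φ).
The central angle between the endpoints is δ = arccos(p₁·p₂) ≈ 0.274 rad (15.7°).
Interpolate at f = 1/2 with slerp weights a = sin((1−f)δ)/sin δ ≈ 0.505, b = sin(fδ)/sin δ ≈ 0.505.
p = a·p₁ + b·p₂ ≈ (0.453, -0.035, 0.891); φ = arcsin(p_z) ≈ 62.96°, λ = atan2(p_y, p_x) ≈ -4.39°.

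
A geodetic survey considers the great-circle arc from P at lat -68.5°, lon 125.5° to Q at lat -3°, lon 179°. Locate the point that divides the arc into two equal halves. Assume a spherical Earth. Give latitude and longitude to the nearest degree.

≈ lat -38°, lon 165°

Write both endpoints as unit vectors p₁, p₂ with components (cos φ cos λ, cos φ sin λ, sin φ).
The central angle between the endpoints is δ = arccos(p₁·p₂) ≈ 1.301 rad (74.5°).
Interpolate at f = 1/2 with slerp weights a = sin((1−f)δ)/sin δ ≈ 0.628, b = sin(fδ)/sin δ ≈ 0.628.
p = a·p₁ + b·p₂ ≈ (-0.761, 0.198, -0.618); φ = arcsin(p_z) ≈ -38.13°, λ = atan2(p_y, p_x) ≈ 165.39°.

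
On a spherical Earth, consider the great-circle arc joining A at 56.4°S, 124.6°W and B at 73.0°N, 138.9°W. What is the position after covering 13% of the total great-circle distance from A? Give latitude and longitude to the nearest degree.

Write both endpoints as unit vectors p₁, p₂ with components (cos φ cos λ, cos φ sin λ, sin φ).
The central angle between the endpoints is δ = arccos(p₁·p₂) ≈ 2.265 rad (129.8°).
Interpolate at f = 0.13 with slerp weights a = sin((1−f)δ)/sin δ ≈ 1.199, b = sin(fδ)/sin δ ≈ 0.378.
p = a·p₁ + b·p₂ ≈ (-0.460, -0.619, -0.637); φ = arcsin(p_z) ≈ -39.58°, λ = atan2(p_y, p_x) ≈ -126.63°.

≈ 40°S, 127°W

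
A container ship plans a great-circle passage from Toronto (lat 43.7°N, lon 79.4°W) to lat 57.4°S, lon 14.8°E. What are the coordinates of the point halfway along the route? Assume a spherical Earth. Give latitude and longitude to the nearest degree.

≈ lat 10°S, lon 41°W

Write both endpoints as unit vectors p₁, p₂ with components (cos φ cos λ, cos φ sin λ, sin φ).
The central angle between the endpoints is δ = arccos(p₁·p₂) ≈ 2.228 rad (127.6°).
Interpolate at f = 1/2 with slerp weights a = sin((1−f)δ)/sin δ ≈ 1.133, b = sin(fδ)/sin δ ≈ 1.133.
p = a·p₁ + b·p₂ ≈ (0.741, -0.649, -0.172); φ = arcsin(p_z) ≈ -9.89°, λ = atan2(p_y, p_x) ≈ -41.23°.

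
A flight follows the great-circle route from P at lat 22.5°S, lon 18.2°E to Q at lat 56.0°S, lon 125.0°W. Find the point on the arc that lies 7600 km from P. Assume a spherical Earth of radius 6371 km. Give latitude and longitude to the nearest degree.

≈ lat 72°S, lon 71°W

From cos δ = sin φ₁ sin φ₂ + cos φ₁ cos φ₂ cos Δλ, the central angle is δ ≈ 1.667 rad (95.5°). The total great-circle distance is δ·R ≈ 1.667 × 6371 ≈ 10623 km, so the target fraction is f = 7600/10623 ≈ 0.715.
Interpolate at f ≈ 0.715 with slerp weights a = sin((1−f)δ)/sin δ ≈ 0.459, b = sin(fδ)/sin δ ≈ 0.934.
p = a·p₁ + b·p₂ ≈ (0.103, -0.295, -0.950); φ = arcsin(p_z) ≈ -71.77°, λ = atan2(p_y, p_x) ≈ -70.71°.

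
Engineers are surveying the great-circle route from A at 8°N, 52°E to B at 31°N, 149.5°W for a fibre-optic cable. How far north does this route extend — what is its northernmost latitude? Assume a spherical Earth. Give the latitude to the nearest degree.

The great circle lies in the plane with unit normal n̂ = (p₁ × p₂)/|p₁ × p₂|.
Here n̂_z ≈ +0.447; the vertex latitude is φ_max = arccos|n̂_z| ≈ 63.4°.
Check via Clairaut: cos φ_max = |cos φ₁| · sin C = cos(8.0°)·sin(26.8°) ≈ 0.447, again giving ≈ 63.4°.

≈ 63°N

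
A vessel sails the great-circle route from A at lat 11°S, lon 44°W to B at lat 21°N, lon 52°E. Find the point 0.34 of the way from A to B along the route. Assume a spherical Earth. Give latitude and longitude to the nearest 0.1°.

The haversine formula gives a central angle δ ≈ 1.736 rad (99.4°) between the endpoints.
Interpolate at f = 0.34 with slerp weights a = sin((1−f)δ)/sin δ ≈ 0.923, b = sin(fδ)/sin δ ≈ 0.564.
p = a·p₁ + b·p₂ ≈ (0.976, -0.215, 0.026); φ = arcsin(p_z) ≈ 1.49°, λ = atan2(p_y, p_x) ≈ -12.40°.

≈ lat 1.5°N, lon 12.4°W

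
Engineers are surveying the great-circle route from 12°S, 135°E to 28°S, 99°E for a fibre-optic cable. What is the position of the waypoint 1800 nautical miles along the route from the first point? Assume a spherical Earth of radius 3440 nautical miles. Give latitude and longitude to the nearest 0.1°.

≈ 25.5°S, 106.6°E

The haversine formula gives a central angle δ ≈ 0.650 rad (37.2°) between the endpoints. The total great-circle distance is δ·R ≈ 0.650 × 3440 ≈ 2235 nmi, so the target fraction is f = 1800/2235 ≈ 0.805.
Interpolate at f ≈ 0.805 with slerp weights a = sin((1−f)δ)/sin δ ≈ 0.208, b = sin(fδ)/sin δ ≈ 0.826.
p = a·p₁ + b·p₂ ≈ (-0.258, 0.865, -0.431); φ = arcsin(p_z) ≈ -25.54°, λ = atan2(p_y, p_x) ≈ 106.63°.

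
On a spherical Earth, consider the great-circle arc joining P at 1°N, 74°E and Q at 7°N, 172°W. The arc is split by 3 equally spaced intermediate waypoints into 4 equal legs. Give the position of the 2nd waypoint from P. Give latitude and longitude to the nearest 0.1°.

The haversine formula gives a central angle δ ≈ 1.984 rad (113.7°) between the endpoints.
Interpolate at f = 2/4 with slerp weights a = sin((1−f)δ)/sin δ ≈ 0.914, b = sin(fδ)/sin δ ≈ 0.914.
p = a·p₁ + b·p₂ ≈ (-0.646, 0.752, 0.127); φ = arcsin(p_z) ≈ 7.32°, λ = atan2(p_y, p_x) ≈ 130.68°.

≈ 7.3°N, 130.7°E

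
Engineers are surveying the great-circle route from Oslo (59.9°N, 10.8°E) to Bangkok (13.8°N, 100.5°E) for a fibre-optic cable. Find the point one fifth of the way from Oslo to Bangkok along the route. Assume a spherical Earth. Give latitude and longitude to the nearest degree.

≈ 58°N, 41°E

Convert each endpoint to a unit vector on the sphere (x = cos φ cos λ, y = cos φ sin λ, z = sin φ).
The central angle between the endpoints is δ = arccos(p₁·p₂) ≈ 1.360 rad (77.9°).
Interpolate at f = 1/5 with slerp weights a = sin((1−f)δ)/sin δ ≈ 0.906, b = sin(fδ)/sin δ ≈ 0.275.
p = a·p₁ + b·p₂ ≈ (0.398, 0.348, 0.849); φ = arcsin(p_z) ≈ 58.13°, λ = atan2(p_y, p_x) ≈ 41.15°.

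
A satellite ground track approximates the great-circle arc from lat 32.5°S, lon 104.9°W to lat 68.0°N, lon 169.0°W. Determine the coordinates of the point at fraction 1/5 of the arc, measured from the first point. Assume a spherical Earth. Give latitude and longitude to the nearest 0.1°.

≈ lat 11.5°S, lon 112.9°W

Write both endpoints as unit vectors p₁, p₂ with components (cos φ cos λ, cos φ sin λ, sin φ).
The central angle between the endpoints is δ = arccos(p₁·p₂) ≈ 1.939 rad (111.1°).
Interpolate at f = 1/5 with slerp weights a = sin((1−f)δ)/sin δ ≈ 1.072, b = sin(fδ)/sin δ ≈ 0.405.
p = a·p₁ + b·p₂ ≈ (-0.381, -0.902, -0.200); φ = arcsin(p_z) ≈ -11.53°, λ = atan2(p_y, p_x) ≈ -112.91°.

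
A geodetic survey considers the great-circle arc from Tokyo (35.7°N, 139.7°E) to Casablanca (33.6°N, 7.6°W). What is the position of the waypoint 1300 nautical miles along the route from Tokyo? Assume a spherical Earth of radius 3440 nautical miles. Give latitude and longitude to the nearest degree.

≈ (54°N, 123°E)

The haversine formula gives a central angle δ ≈ 1.820 rad (104.3°) between the endpoints. The total great-circle distance is δ·R ≈ 1.820 × 3440 ≈ 6260 nmi, so the target fraction is f = 1300/6260 ≈ 0.208.
Interpolate at f ≈ 0.208 with slerp weights a = sin((1−f)δ)/sin δ ≈ 1.023, b = sin(fδ)/sin δ ≈ 0.381.
p = a·p₁ + b·p₂ ≈ (-0.319, 0.495, 0.808); φ = arcsin(p_z) ≈ 53.88°, λ = atan2(p_y, p_x) ≈ 122.81°.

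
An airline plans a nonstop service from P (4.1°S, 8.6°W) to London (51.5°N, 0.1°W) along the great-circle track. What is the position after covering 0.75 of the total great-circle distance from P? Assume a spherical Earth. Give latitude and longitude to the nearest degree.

Convert each endpoint to a unit vector on the sphere (x = cos φ cos λ, y = cos φ sin λ, z = sin φ).
The central angle between the endpoints is δ = arccos(p₁·p₂) ≈ 0.979 rad (56.1°).
Interpolate at f = 0.75 with slerp weights a = sin((1−f)δ)/sin δ ≈ 0.292, b = sin(fδ)/sin δ ≈ 0.807.
p = a·p₁ + b·p₂ ≈ (0.790, -0.044, 0.611); φ = arcsin(p_z) ≈ 37.66°, λ = atan2(p_y, p_x) ≈ -3.22°.

≈ (38°N, 3°W)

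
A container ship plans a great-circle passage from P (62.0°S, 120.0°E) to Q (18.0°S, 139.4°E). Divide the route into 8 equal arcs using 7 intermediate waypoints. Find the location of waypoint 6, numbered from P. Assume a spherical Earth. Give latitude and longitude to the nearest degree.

Convert each endpoint to a unit vector on the sphere (x = cos φ cos λ, y = cos φ sin λ, z = sin φ).
The central angle between the endpoints is δ = arccos(p₁·p₂) ≈ 0.804 rad (46.1°).
Interpolate at f = 6/8 with slerp weights a = sin((1−f)δ)/sin δ ≈ 0.277, b = sin(fδ)/sin δ ≈ 0.787.
p = a·p₁ + b·p₂ ≈ (-0.634, 0.600, -0.488); φ = arcsin(p_z) ≈ -29.22°, λ = atan2(p_y, p_x) ≈ 136.56°.

≈ (29°S, 137°E)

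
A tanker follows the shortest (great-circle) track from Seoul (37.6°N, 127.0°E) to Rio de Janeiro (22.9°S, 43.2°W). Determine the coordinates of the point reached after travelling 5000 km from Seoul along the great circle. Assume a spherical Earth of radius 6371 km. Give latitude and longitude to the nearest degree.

Convert each endpoint to a unit vector on the sphere (x = cos φ cos λ, y = cos φ sin λ, z = sin φ).
The central angle between the endpoints is δ = arccos(p₁·p₂) ≈ 2.846 rad (163.1°). The total great-circle distance is δ·R ≈ 2.846 × 6371 ≈ 18132 km, so the target fraction is f = 5000/18132 ≈ 0.276.
Interpolate at f ≈ 0.276 with slerp weights a = sin((1−f)δ)/sin δ ≈ 3.028, b = sin(fδ)/sin δ ≈ 2.426.
p = a·p₁ + b·p₂ ≈ (0.185, 0.386, 0.904); φ = arcsin(p_z) ≈ 64.64°, λ = atan2(p_y, p_x) ≈ 64.40°.

≈ 65°N, 64°E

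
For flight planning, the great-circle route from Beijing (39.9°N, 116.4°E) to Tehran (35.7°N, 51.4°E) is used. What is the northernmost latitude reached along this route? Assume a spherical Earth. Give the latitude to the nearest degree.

The great circle lies in the plane with unit normal n̂ = (p₁ × p₂)/|p₁ × p₂|.
Here n̂_z ≈ -0.733; the vertex latitude is φ_max = arccos|n̂_z| ≈ 42.9°.

≈ 43°N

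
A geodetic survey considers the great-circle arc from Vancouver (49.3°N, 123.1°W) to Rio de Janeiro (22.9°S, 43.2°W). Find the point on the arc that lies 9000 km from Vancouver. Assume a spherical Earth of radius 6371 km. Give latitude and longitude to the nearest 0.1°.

Convert each endpoint to a unit vector on the sphere (x = cos φ cos λ, y = cos φ sin λ, z = sin φ).
The central angle between the endpoints is δ = arccos(p₁·p₂) ≈ 1.762 rad (100.9°). The total great-circle distance is δ·R ≈ 1.762 × 6371 ≈ 11223 km, so the target fraction is f = 9000/11223 ≈ 0.802.
Interpolate at f ≈ 0.802 with slerp weights a = sin((1−f)δ)/sin δ ≈ 0.348, b = sin(fδ)/sin δ ≈ 1.006.
p = a·p₁ + b·p₂ ≈ (0.551, -0.824, -0.127); φ = arcsin(p_z) ≈ -7.32°, λ = atan2(p_y, p_x) ≈ -56.23°.

≈ (7.3°S, 56.2°W)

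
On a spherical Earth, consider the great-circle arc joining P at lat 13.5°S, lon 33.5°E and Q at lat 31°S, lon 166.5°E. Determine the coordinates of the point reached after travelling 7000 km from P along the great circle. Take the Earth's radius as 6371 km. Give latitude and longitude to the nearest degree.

The haversine formula gives a central angle δ ≈ 2.036 rad (116.6°) between the endpoints. The total great-circle distance is δ·R ≈ 2.036 × 6371 ≈ 12968 km, so the target fraction is f = 7000/12968 ≈ 0.540.
Interpolate at f ≈ 0.540 with slerp weights a = sin((1−f)δ)/sin δ ≈ 0.901, b = sin(fδ)/sin δ ≈ 0.996.
p = a·p₁ + b·p₂ ≈ (-0.100, 0.683, -0.724); φ = arcsin(p_z) ≈ -46.35°, λ = atan2(p_y, p_x) ≈ 98.30°.

≈ lat 46°S, lon 98°E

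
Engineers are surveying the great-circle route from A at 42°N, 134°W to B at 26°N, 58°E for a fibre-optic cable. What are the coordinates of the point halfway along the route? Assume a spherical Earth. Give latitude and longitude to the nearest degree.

Write both endpoints as unit vectors p₁, p₂ with components (cos φ cos λ, cos φ sin λ, sin φ).
The central angle between the endpoints is δ = arccos(p₁·p₂) ≈ 1.939 rad (111.1°).
Interpolate at f = 1/2 with slerp weights a = sin((1−f)δ)/sin δ ≈ 0.884, b = sin(fδ)/sin δ ≈ 0.884.
p = a·p₁ + b·p₂ ≈ (-0.035, 0.201, 0.979); φ = arcsin(p_z) ≈ 78.21°, λ = atan2(p_y, p_x) ≈ 99.95°.

≈ 78°N, 100°E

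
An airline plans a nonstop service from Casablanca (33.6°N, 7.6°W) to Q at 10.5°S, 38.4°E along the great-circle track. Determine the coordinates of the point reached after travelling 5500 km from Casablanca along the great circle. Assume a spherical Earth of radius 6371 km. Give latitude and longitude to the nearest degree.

≈ 1°S, 30°E

Convert each endpoint to a unit vector on the sphere (x = cos φ cos λ, y = cos φ sin λ, z = sin φ).
The central angle between the endpoints is δ = arccos(p₁·p₂) ≈ 1.084 rad (62.1°). The total great-circle distance is δ·R ≈ 1.084 × 6371 ≈ 6904 km, so the target fraction is f = 5500/6904 ≈ 0.797.
Interpolate at f ≈ 0.797 with slerp weights a = sin((1−f)δ)/sin δ ≈ 0.247, b = sin(fδ)/sin δ ≈ 0.860.
p = a·p₁ + b·p₂ ≈ (0.867, 0.498, -0.020); φ = arcsin(p_z) ≈ -1.14°, λ = atan2(p_y, p_x) ≈ 29.87°.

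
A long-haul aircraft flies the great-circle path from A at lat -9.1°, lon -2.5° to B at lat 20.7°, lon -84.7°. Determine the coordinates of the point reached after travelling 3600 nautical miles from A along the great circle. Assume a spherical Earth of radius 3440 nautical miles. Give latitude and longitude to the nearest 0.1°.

≈ lat 13.7°, lon -58.4°

Write both endpoints as unit vectors p₁, p₂ with components (cos φ cos λ, cos φ sin λ, sin φ).
The central angle between the endpoints is δ = arccos(p₁·p₂) ≈ 1.501 rad (86.0°). The total great-circle distance is δ·R ≈ 1.501 × 3440 ≈ 5164 nmi, so the target fraction is f = 3600/5164 ≈ 0.697.
Interpolate at f ≈ 0.697 with slerp weights a = sin((1−f)δ)/sin δ ≈ 0.440, b = sin(fδ)/sin δ ≈ 0.868.
p = a·p₁ + b·p₂ ≈ (0.509, -0.827, 0.237); φ = arcsin(p_z) ≈ 13.72°, λ = atan2(p_y, p_x) ≈ -58.38°.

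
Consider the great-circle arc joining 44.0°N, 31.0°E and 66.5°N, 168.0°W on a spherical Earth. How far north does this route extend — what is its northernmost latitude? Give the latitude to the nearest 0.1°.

The great circle lies in the plane with unit normal n̂ = (p₁ × p₂)/|p₁ × p₂|.
Here n̂_z ≈ +0.100; the vertex latitude is φ_max = arccos|n̂_z| ≈ 84.2°.
Check via Clairaut: cos φ_max = |cos φ₁| · sin C = cos(44.0°)·sin(8.0°) ≈ 0.100, again giving ≈ 84.2°.

≈ 84.2°N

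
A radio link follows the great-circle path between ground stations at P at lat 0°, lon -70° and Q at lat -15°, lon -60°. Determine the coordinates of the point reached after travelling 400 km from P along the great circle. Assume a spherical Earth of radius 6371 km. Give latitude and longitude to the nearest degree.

≈ lat -3°, lon -68°

The haversine formula gives a central angle δ ≈ 0.314 rad (18.0°) between the endpoints. The total great-circle distance is δ·R ≈ 0.314 × 6371 ≈ 1997 km, so the target fraction is f = 400/1997 ≈ 0.200.
Interpolate at f ≈ 0.200 with slerp weights a = sin((1−f)δ)/sin δ ≈ 0.805, b = sin(fδ)/sin δ ≈ 0.203.
p = a·p₁ + b·p₂ ≈ (0.373, -0.926, -0.053); φ = arcsin(p_z) ≈ -3.02°, λ = atan2(p_y, p_x) ≈ -68.04°.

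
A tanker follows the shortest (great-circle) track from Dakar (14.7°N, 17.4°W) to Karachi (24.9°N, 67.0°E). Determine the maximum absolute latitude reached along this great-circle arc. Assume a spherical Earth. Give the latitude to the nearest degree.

≈ 27°N

The great circle lies in the plane with unit normal n̂ = (p₁ × p₂)/|p₁ × p₂|.
Here n̂_z ≈ +0.890; the vertex latitude is φ_max = arccos|n̂_z| ≈ 27.2°.
Check via Clairaut: cos φ_max = |cos φ₁| · sin C = cos(14.7°)·sin(66.9°) ≈ 0.890, again giving ≈ 27.2°.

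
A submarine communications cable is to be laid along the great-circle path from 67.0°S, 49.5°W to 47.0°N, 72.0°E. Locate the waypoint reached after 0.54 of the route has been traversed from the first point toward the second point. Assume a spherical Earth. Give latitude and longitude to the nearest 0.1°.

≈ 12.7°S, 39.5°E

Write both endpoints as unit vectors p₁, p₂ with components (cos φ cos λ, cos φ sin λ, sin φ).
The central angle between the endpoints is δ = arccos(p₁·p₂) ≈ 2.519 rad (144.3°).
Interpolate at f = 0.54 with slerp weights a = sin((1−f)δ)/sin δ ≈ 1.572, b = sin(fδ)/sin δ ≈ 1.677.
p = a·p₁ + b·p₂ ≈ (0.752, 0.621, -0.220); φ = arcsin(p_z) ≈ -12.71°, λ = atan2(p_y, p_x) ≈ 39.54°.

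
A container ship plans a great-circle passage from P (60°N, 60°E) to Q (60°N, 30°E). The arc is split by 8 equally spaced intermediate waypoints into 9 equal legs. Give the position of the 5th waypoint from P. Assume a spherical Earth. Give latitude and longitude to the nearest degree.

≈ (61°N, 43°E)

Write both endpoints as unit vectors p₁, p₂ with components (cos φ cos λ, cos φ sin λ, sin φ).
The central angle between the endpoints is δ = arccos(p₁·p₂) ≈ 0.260 rad (14.9°).
Interpolate at f = 5/9 with slerp weights a = sin((1−f)δ)/sin δ ≈ 0.448, b = sin(fδ)/sin δ ≈ 0.560.
p = a·p₁ + b·p₂ ≈ (0.355, 0.334, 0.873); φ = arcsin(p_z) ≈ 60.84°, λ = atan2(p_y, p_x) ≈ 43.30°.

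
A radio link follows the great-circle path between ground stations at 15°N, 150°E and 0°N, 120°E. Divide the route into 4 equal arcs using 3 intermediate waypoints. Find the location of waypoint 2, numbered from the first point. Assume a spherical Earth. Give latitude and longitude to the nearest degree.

From cos δ = sin φ₁ sin φ₂ + cos φ₁ cos φ₂ cos Δλ, the central angle is δ ≈ 0.580 rad (33.2°).
Interpolate at f = 2/4 with slerp weights a = sin((1−f)δ)/sin δ ≈ 0.522, b = sin(fδ)/sin δ ≈ 0.522.
p = a·p₁ + b·p₂ ≈ (-0.697, 0.704, 0.135); φ = arcsin(p_z) ≈ 7.76°, λ = atan2(p_y, p_x) ≈ 134.73°.

≈ 8°N, 135°E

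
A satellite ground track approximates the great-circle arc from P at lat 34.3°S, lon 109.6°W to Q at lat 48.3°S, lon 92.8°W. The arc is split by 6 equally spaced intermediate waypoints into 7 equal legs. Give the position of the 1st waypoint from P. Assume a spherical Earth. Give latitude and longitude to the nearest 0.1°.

≈ lat 36.4°S, lon 107.6°W

Convert each endpoint to a unit vector on the sphere (x = cos φ cos λ, y = cos φ sin λ, z = sin φ).
The central angle between the endpoints is δ = arccos(p₁·p₂) ≈ 0.328 rad (18.8°).
Interpolate at f = 1/7 with slerp weights a = sin((1−f)δ)/sin δ ≈ 0.861, b = sin(fδ)/sin δ ≈ 0.145.
p = a·p₁ + b·p₂ ≈ (-0.243, -0.767, -0.594); φ = arcsin(p_z) ≈ -36.43°, λ = atan2(p_y, p_x) ≈ -107.61°.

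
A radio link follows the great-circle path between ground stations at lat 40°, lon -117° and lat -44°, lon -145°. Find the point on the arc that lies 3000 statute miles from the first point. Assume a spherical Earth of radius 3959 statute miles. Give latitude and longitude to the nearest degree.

≈ lat -2°, lon -130°

Convert each endpoint to a unit vector on the sphere (x = cos φ cos λ, y = cos φ sin λ, z = sin φ).
The central angle between the endpoints is δ = arccos(p₁·p₂) ≈ 1.531 rad (87.7°). The total great-circle distance is δ·R ≈ 1.531 × 3959 ≈ 6060 mi, so the target fraction is f = 3000/6060 ≈ 0.495.
Interpolate at f ≈ 0.495 with slerp weights a = sin((1−f)δ)/sin δ ≈ 0.699, b = sin(fδ)/sin δ ≈ 0.688.
p = a·p₁ + b·p₂ ≈ (-0.648, -0.761, -0.029); φ = arcsin(p_z) ≈ -1.64°, λ = atan2(p_y, p_x) ≈ -130.44°.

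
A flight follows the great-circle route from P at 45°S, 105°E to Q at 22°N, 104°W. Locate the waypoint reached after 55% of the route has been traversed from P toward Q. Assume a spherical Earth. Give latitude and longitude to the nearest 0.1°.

Convert each endpoint to a unit vector on the sphere (x = cos φ cos λ, y = cos φ sin λ, z = sin φ).
The central angle between the endpoints is δ = arccos(p₁·p₂) ≈ 2.565 rad (147.0°).
Interpolate at f = 0.55 with slerp weights a = sin((1−f)δ)/sin δ ≈ 1.677, b = sin(fδ)/sin δ ≈ 1.811.
p = a·p₁ + b·p₂ ≈ (-0.713, -0.483, -0.508); φ = arcsin(p_z) ≈ -30.51°, λ = atan2(p_y, p_x) ≈ -145.87°.

≈ 30.5°S, 145.9°W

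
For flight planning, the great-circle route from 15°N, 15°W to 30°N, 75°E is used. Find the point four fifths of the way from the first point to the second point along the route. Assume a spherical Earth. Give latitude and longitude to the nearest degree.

≈ 32°N, 56°E

Convert each endpoint to a unit vector on the sphere (x = cos φ cos λ, y = cos φ sin λ, z = sin φ).
The central angle between the endpoints is δ = arccos(p₁·p₂) ≈ 1.441 rad (82.6°).
Interpolate at f = 4/5 with slerp weights a = sin((1−f)δ)/sin δ ≈ 0.287, b = sin(fδ)/sin δ ≈ 0.922.
p = a·p₁ + b·p₂ ≈ (0.474, 0.699, 0.535); φ = arcsin(p_z) ≈ 32.35°, λ = atan2(p_y, p_x) ≈ 55.87°.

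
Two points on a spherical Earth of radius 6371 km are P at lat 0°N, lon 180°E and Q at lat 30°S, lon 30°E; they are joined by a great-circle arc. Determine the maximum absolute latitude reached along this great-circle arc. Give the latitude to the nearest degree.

The great circle lies in the plane with unit normal n̂ = (p₁ × p₂)/|p₁ × p₂|.
Here n̂_z ≈ -0.655; the vertex latitude is φ_max = arccos|n̂_z| ≈ 49.1°.

≈ 49°S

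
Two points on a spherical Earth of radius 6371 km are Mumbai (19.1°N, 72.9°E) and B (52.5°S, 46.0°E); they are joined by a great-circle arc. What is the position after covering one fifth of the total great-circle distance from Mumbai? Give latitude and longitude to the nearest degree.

≈ (5°N, 69°E)

From cos δ = sin φ₁ sin φ₂ + cos φ₁ cos φ₂ cos Δλ, the central angle is δ ≈ 1.315 rad (75.3°).
Interpolate at f = 1/5 with slerp weights a = sin((1−f)δ)/sin δ ≈ 0.898, b = sin(fδ)/sin δ ≈ 0.269.
p = a·p₁ + b·p₂ ≈ (0.363, 0.928, 0.081); φ = arcsin(p_z) ≈ 4.62°, λ = atan2(p_y, p_x) ≈ 68.64°.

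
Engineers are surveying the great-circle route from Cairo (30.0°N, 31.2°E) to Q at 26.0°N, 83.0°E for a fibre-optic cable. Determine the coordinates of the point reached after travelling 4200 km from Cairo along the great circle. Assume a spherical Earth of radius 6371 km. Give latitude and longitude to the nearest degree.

The haversine formula gives a central angle δ ≈ 0.795 rad (45.5°) between the endpoints. The total great-circle distance is δ·R ≈ 0.795 × 6371 ≈ 5063 km, so the target fraction is f = 4200/5063 ≈ 0.830.
Interpolate at f ≈ 0.830 with slerp weights a = sin((1−f)δ)/sin δ ≈ 0.189, b = sin(fδ)/sin δ ≈ 0.858.
p = a·p₁ + b·p₂ ≈ (0.234, 0.851, 0.471); φ = arcsin(p_z) ≈ 28.09°, λ = atan2(p_y, p_x) ≈ 74.61°.

≈ 28°N, 75°E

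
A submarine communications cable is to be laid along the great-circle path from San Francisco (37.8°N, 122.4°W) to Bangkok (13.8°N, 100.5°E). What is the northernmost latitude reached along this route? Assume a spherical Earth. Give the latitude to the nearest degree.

The great circle lies in the plane with unit normal n̂ = (p₁ × p₂)/|p₁ × p₂|.
Here n̂_z ≈ -0.574; the vertex latitude is φ_max = arccos|n̂_z| ≈ 54.9°.
Check via Clairaut: cos φ_max = |cos φ₁| · sin C = cos(37.8°)·sin(46.6°) ≈ 0.574, again giving ≈ 54.9°.

≈ 55°N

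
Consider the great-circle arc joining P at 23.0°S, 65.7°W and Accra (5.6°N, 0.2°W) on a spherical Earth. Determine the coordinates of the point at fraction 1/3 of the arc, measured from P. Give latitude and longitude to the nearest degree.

≈ 15°S, 42°W

The haversine formula gives a central angle δ ≈ 1.222 rad (70.0°) between the endpoints.
Interpolate at f = 1/3 with slerp weights a = sin((1−f)δ)/sin δ ≈ 0.774, b = sin(fδ)/sin δ ≈ 0.422.
p = a·p₁ + b·p₂ ≈ (0.713, -0.651, -0.261); φ = arcsin(p_z) ≈ -15.15°, λ = atan2(p_y, p_x) ≈ -42.40°.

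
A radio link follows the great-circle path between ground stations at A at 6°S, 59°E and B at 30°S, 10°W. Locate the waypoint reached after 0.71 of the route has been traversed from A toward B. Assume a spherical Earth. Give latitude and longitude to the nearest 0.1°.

≈ 26.2°S, 12.3°E

From cos δ = sin φ₁ sin φ₂ + cos φ₁ cos φ₂ cos Δλ, the central angle is δ ≈ 1.202 rad (68.8°).
Interpolate at f = 0.71 with slerp weights a = sin((1−f)δ)/sin δ ≈ 0.366, b = sin(fδ)/sin δ ≈ 0.808.
p = a·p₁ + b·p₂ ≈ (0.876, 0.191, -0.442); φ = arcsin(p_z) ≈ -26.24°, λ = atan2(p_y, p_x) ≈ 12.27°.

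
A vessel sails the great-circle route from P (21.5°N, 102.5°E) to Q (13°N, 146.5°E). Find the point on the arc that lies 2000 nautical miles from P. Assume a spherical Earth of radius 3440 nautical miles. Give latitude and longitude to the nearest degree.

From cos δ = sin φ₁ sin φ₂ + cos φ₁ cos φ₂ cos Δλ, the central angle is δ ≈ 0.746 rad (42.7°). The total great-circle distance is δ·R ≈ 0.746 × 3440 ≈ 2565 nmi, so the target fraction is f = 2000/2565 ≈ 0.780.
Interpolate at f ≈ 0.780 with slerp weights a = sin((1−f)δ)/sin δ ≈ 0.241, b = sin(fδ)/sin δ ≈ 0.809.
p = a·p₁ + b·p₂ ≈ (-0.706, 0.654, 0.270); φ = arcsin(p_z) ≈ 15.69°, λ = atan2(p_y, p_x) ≈ 137.18°.

≈ (16°N, 137°E)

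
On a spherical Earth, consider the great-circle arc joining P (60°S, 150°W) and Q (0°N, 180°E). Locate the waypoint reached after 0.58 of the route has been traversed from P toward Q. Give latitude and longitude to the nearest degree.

Write both endpoints as unit vectors p₁, p₂ with components (cos φ cos λ, cos φ sin λ, sin φ).
The central angle between the endpoints is δ = arccos(p₁·p₂) ≈ 1.123 rad (64.3°).
Interpolate at f = 0.58 with slerp weights a = sin((1−f)δ)/sin δ ≈ 0.504, b = sin(fδ)/sin δ ≈ 0.673.
p = a·p₁ + b·p₂ ≈ (-0.891, -0.126, -0.437); φ = arcsin(p_z) ≈ -25.88°, λ = atan2(p_y, p_x) ≈ -171.95°.

≈ (26°S, 172°W)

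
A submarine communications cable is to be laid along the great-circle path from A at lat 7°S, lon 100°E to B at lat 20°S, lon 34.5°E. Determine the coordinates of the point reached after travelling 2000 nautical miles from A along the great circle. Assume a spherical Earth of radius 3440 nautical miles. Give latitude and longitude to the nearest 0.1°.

≈ lat 16.1°S, lon 67.2°E

Convert each endpoint to a unit vector on the sphere (x = cos φ cos λ, y = cos φ sin λ, z = sin φ).
The central angle between the endpoints is δ = arccos(p₁·p₂) ≈ 1.128 rad (64.6°). The total great-circle distance is δ·R ≈ 1.128 × 3440 ≈ 3880 nmi, so the target fraction is f = 2000/3880 ≈ 0.515.
Interpolate at f ≈ 0.515 with slerp weights a = sin((1−f)δ)/sin δ ≈ 0.575, b = sin(fδ)/sin δ ≈ 0.608.
p = a·p₁ + b·p₂ ≈ (0.372, 0.886, -0.278); φ = arcsin(p_z) ≈ -16.14°, λ = atan2(p_y, p_x) ≈ 67.24°.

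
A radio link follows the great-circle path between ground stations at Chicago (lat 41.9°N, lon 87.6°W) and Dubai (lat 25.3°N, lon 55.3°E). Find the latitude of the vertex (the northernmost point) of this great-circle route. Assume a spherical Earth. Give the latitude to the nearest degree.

≈ 65°N

The great circle lies in the plane with unit normal n̂ = (p₁ × p₂)/|p₁ × p₂|.
Here n̂_z ≈ +0.419; the vertex latitude is φ_max = arccos|n̂_z| ≈ 65.2°.
Check via Clairaut: cos φ_max = |cos φ₁| · sin C = cos(41.9°)·sin(34.3°) ≈ 0.419, again giving ≈ 65.2°.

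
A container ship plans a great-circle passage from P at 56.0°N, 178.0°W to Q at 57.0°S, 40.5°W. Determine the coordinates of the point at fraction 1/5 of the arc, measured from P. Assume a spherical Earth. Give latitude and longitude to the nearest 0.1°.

≈ 37.4°N, 140.1°W

From cos δ = sin φ₁ sin φ₂ + cos φ₁ cos φ₂ cos Δλ, the central angle is δ ≈ 2.738 rad (156.9°).
Interpolate at f = 1/5 with slerp weights a = sin((1−f)δ)/sin δ ≈ 2.075, b = sin(fδ)/sin δ ≈ 1.327.
p = a·p₁ + b·p₂ ≈ (-0.610, -0.510, 0.607); φ = arcsin(p_z) ≈ 37.36°, λ = atan2(p_y, p_x) ≈ -140.09°.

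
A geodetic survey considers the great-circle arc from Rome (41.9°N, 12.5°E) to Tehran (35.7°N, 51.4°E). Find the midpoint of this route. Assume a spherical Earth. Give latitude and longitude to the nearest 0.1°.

≈ (40.5°N, 32.8°E)

Write both endpoints as unit vectors p₁, p₂ with components (cos φ cos λ, cos φ sin λ, sin φ).
The central angle between the endpoints is δ = arccos(p₁·p₂) ≈ 0.535 rad (30.7°).
Interpolate at f = 1/2 with slerp weights a = sin((1−f)δ)/sin δ ≈ 0.518, b = sin(fδ)/sin δ ≈ 0.518.
p = a·p₁ + b·p₂ ≈ (0.639, 0.413, 0.649); φ = arcsin(p_z) ≈ 40.45°, λ = atan2(p_y, p_x) ≈ 32.83°.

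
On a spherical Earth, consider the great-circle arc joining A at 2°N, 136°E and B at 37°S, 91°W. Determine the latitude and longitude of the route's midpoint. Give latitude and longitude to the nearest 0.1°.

Convert each endpoint to a unit vector on the sphere (x = cos φ cos λ, y = cos φ sin λ, z = sin φ).
The central angle between the endpoints is δ = arccos(p₁·p₂) ≈ 2.172 rad (124.4°).
Interpolate at f = 1/2 with slerp weights a = sin((1−f)δ)/sin δ ≈ 1.073, b = sin(fδ)/sin δ ≈ 1.073.
p = a·p₁ + b·p₂ ≈ (-0.786, -0.112, -0.608); φ = arcsin(p_z) ≈ -37.45°, λ = atan2(p_y, p_x) ≈ -171.90°.

≈ 37.4°S, 171.9°W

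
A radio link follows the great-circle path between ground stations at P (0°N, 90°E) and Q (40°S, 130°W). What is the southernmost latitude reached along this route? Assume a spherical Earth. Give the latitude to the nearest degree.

≈ 53°S

The great circle lies in the plane with unit normal n̂ = (p₁ × p₂)/|p₁ × p₂|.
Here n̂_z ≈ +0.608; the vertex latitude is φ_max = arccos|n̂_z| ≈ 52.5°.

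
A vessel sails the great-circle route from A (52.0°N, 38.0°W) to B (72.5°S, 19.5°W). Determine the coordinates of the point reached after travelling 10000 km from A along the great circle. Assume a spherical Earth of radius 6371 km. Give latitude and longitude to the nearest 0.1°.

Convert each endpoint to a unit vector on the sphere (x = cos φ cos λ, y = cos φ sin λ, z = sin φ).
The central angle between the endpoints is δ = arccos(p₁·p₂) ≈ 2.185 rad (125.2°). The total great-circle distance is δ·R ≈ 2.185 × 6371 ≈ 13918 km, so the target fraction is f = 10000/13918 ≈ 0.718.
Interpolate at f ≈ 0.718 with slerp weights a = sin((1−f)δ)/sin δ ≈ 0.706, b = sin(fδ)/sin δ ≈ 1.223.
p = a·p₁ + b·p₂ ≈ (0.689, -0.390, -0.611); φ = arcsin(p_z) ≈ -37.63°, λ = atan2(p_y, p_x) ≈ -29.53°.

≈ (37.6°S, 29.5°W)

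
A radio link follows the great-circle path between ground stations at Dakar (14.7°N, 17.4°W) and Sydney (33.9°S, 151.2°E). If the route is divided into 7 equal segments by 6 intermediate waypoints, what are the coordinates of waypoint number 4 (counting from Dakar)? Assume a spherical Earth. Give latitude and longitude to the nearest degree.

≈ (60°S, 46°E)

The haversine formula gives a central angle δ ≈ 2.761 rad (158.2°) between the endpoints.
Interpolate at f = 4/7 with slerp weights a = sin((1−f)δ)/sin δ ≈ 2.494, b = sin(fδ)/sin δ ≈ 2.694.
p = a·p₁ + b·p₂ ≈ (0.343, 0.356, -0.869); φ = arcsin(p_z) ≈ -60.40°, λ = atan2(p_y, p_x) ≈ 46.05°.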